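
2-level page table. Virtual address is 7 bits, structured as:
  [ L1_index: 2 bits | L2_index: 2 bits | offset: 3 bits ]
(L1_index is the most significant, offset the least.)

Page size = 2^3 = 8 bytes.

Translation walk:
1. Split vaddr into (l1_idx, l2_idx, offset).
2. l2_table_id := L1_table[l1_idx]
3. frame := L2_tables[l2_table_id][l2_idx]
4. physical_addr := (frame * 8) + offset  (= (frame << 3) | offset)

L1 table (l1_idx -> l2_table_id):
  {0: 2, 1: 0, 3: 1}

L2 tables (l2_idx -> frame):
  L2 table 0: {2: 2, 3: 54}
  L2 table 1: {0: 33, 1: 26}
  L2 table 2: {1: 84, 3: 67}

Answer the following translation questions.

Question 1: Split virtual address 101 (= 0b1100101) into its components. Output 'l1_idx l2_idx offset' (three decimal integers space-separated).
vaddr = 101 = 0b1100101
  top 2 bits -> l1_idx = 3
  next 2 bits -> l2_idx = 0
  bottom 3 bits -> offset = 5

Answer: 3 0 5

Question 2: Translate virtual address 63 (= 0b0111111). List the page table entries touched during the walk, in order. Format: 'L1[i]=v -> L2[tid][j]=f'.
vaddr = 63 = 0b0111111
Split: l1_idx=1, l2_idx=3, offset=7

Answer: L1[1]=0 -> L2[0][3]=54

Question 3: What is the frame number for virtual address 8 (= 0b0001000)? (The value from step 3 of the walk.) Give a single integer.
vaddr = 8: l1_idx=0, l2_idx=1
L1[0] = 2; L2[2][1] = 84

Answer: 84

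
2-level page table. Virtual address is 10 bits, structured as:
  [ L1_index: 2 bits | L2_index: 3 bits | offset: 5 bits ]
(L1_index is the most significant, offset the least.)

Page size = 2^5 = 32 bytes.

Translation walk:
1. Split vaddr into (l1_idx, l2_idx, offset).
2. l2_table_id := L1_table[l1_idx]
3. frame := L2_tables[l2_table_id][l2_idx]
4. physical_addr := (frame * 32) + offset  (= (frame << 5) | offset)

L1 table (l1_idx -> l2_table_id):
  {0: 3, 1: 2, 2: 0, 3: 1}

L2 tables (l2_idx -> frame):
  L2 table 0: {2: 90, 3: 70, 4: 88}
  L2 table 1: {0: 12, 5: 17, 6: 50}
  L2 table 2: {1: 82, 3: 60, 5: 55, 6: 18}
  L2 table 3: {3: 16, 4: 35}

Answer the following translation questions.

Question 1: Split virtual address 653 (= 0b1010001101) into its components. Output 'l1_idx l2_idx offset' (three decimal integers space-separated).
Answer: 2 4 13

Derivation:
vaddr = 653 = 0b1010001101
  top 2 bits -> l1_idx = 2
  next 3 bits -> l2_idx = 4
  bottom 5 bits -> offset = 13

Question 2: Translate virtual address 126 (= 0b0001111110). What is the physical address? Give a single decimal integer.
Answer: 542

Derivation:
vaddr = 126 = 0b0001111110
Split: l1_idx=0, l2_idx=3, offset=30
L1[0] = 3
L2[3][3] = 16
paddr = 16 * 32 + 30 = 542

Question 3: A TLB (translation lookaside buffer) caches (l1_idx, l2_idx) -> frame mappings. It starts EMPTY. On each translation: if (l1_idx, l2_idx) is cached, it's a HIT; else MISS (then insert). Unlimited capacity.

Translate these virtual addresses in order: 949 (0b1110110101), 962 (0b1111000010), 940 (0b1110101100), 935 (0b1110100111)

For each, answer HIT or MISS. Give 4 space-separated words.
vaddr=949: (3,5) not in TLB -> MISS, insert
vaddr=962: (3,6) not in TLB -> MISS, insert
vaddr=940: (3,5) in TLB -> HIT
vaddr=935: (3,5) in TLB -> HIT

Answer: MISS MISS HIT HIT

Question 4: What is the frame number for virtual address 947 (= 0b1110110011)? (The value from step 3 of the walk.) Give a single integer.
Answer: 17

Derivation:
vaddr = 947: l1_idx=3, l2_idx=5
L1[3] = 1; L2[1][5] = 17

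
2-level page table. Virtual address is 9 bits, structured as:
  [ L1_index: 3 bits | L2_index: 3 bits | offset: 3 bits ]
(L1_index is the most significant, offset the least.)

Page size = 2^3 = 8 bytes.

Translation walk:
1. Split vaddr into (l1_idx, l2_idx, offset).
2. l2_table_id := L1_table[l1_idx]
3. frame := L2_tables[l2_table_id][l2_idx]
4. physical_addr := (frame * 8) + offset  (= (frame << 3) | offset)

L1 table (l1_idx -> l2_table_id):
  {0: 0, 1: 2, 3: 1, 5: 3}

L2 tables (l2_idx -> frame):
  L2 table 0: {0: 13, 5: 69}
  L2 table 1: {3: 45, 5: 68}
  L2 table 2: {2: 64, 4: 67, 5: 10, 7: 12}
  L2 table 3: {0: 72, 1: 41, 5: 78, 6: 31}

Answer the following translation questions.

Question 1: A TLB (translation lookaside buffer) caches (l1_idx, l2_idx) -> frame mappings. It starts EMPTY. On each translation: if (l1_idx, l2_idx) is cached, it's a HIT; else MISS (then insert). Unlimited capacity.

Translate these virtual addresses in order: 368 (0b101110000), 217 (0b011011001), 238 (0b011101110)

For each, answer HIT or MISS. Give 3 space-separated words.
Answer: MISS MISS MISS

Derivation:
vaddr=368: (5,6) not in TLB -> MISS, insert
vaddr=217: (3,3) not in TLB -> MISS, insert
vaddr=238: (3,5) not in TLB -> MISS, insert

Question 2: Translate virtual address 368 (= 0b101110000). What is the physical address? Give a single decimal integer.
vaddr = 368 = 0b101110000
Split: l1_idx=5, l2_idx=6, offset=0
L1[5] = 3
L2[3][6] = 31
paddr = 31 * 8 + 0 = 248

Answer: 248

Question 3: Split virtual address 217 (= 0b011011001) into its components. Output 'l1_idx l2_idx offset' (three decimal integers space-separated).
vaddr = 217 = 0b011011001
  top 3 bits -> l1_idx = 3
  next 3 bits -> l2_idx = 3
  bottom 3 bits -> offset = 1

Answer: 3 3 1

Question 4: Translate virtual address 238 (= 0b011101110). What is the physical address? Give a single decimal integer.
Answer: 550

Derivation:
vaddr = 238 = 0b011101110
Split: l1_idx=3, l2_idx=5, offset=6
L1[3] = 1
L2[1][5] = 68
paddr = 68 * 8 + 6 = 550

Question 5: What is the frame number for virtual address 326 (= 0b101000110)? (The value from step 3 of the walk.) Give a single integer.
vaddr = 326: l1_idx=5, l2_idx=0
L1[5] = 3; L2[3][0] = 72

Answer: 72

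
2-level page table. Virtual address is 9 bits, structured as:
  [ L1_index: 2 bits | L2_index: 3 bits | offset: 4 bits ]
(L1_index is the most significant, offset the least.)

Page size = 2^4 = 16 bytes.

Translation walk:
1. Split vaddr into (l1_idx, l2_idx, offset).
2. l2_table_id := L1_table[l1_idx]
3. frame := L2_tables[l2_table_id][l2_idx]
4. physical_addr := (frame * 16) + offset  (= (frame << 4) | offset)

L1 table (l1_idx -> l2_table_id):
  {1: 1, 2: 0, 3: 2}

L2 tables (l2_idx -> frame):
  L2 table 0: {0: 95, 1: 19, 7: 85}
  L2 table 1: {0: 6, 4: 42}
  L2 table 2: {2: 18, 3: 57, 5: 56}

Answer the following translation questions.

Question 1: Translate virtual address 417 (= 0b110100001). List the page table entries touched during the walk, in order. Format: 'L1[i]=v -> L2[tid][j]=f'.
Answer: L1[3]=2 -> L2[2][2]=18

Derivation:
vaddr = 417 = 0b110100001
Split: l1_idx=3, l2_idx=2, offset=1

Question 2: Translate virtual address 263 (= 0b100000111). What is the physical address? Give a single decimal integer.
Answer: 1527

Derivation:
vaddr = 263 = 0b100000111
Split: l1_idx=2, l2_idx=0, offset=7
L1[2] = 0
L2[0][0] = 95
paddr = 95 * 16 + 7 = 1527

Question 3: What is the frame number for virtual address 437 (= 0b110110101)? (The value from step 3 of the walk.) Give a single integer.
Answer: 57

Derivation:
vaddr = 437: l1_idx=3, l2_idx=3
L1[3] = 2; L2[2][3] = 57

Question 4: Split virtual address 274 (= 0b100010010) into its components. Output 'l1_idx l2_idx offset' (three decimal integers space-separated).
vaddr = 274 = 0b100010010
  top 2 bits -> l1_idx = 2
  next 3 bits -> l2_idx = 1
  bottom 4 bits -> offset = 2

Answer: 2 1 2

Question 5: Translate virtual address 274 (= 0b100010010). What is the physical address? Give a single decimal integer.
Answer: 306

Derivation:
vaddr = 274 = 0b100010010
Split: l1_idx=2, l2_idx=1, offset=2
L1[2] = 0
L2[0][1] = 19
paddr = 19 * 16 + 2 = 306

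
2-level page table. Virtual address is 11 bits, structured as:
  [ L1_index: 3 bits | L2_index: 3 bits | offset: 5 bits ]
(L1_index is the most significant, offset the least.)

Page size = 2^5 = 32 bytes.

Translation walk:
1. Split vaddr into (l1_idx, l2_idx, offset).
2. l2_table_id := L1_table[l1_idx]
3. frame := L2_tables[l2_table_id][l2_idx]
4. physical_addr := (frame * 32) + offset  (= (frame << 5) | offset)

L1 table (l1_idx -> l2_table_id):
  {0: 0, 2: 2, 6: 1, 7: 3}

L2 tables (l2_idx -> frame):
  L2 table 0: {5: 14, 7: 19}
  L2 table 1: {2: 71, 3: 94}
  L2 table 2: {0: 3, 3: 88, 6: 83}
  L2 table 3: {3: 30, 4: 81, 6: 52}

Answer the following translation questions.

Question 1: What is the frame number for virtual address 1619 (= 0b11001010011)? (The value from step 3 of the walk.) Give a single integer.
Answer: 71

Derivation:
vaddr = 1619: l1_idx=6, l2_idx=2
L1[6] = 1; L2[1][2] = 71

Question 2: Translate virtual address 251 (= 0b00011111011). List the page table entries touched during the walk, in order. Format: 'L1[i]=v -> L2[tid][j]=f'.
vaddr = 251 = 0b00011111011
Split: l1_idx=0, l2_idx=7, offset=27

Answer: L1[0]=0 -> L2[0][7]=19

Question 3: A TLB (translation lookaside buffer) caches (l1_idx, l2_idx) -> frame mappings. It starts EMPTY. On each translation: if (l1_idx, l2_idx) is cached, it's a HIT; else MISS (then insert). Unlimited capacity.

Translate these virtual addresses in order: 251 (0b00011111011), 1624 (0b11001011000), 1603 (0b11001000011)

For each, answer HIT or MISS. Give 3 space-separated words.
vaddr=251: (0,7) not in TLB -> MISS, insert
vaddr=1624: (6,2) not in TLB -> MISS, insert
vaddr=1603: (6,2) in TLB -> HIT

Answer: MISS MISS HIT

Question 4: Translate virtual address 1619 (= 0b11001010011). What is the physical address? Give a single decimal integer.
Answer: 2291

Derivation:
vaddr = 1619 = 0b11001010011
Split: l1_idx=6, l2_idx=2, offset=19
L1[6] = 1
L2[1][2] = 71
paddr = 71 * 32 + 19 = 2291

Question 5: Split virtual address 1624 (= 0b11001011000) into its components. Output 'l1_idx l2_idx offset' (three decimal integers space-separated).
vaddr = 1624 = 0b11001011000
  top 3 bits -> l1_idx = 6
  next 3 bits -> l2_idx = 2
  bottom 5 bits -> offset = 24

Answer: 6 2 24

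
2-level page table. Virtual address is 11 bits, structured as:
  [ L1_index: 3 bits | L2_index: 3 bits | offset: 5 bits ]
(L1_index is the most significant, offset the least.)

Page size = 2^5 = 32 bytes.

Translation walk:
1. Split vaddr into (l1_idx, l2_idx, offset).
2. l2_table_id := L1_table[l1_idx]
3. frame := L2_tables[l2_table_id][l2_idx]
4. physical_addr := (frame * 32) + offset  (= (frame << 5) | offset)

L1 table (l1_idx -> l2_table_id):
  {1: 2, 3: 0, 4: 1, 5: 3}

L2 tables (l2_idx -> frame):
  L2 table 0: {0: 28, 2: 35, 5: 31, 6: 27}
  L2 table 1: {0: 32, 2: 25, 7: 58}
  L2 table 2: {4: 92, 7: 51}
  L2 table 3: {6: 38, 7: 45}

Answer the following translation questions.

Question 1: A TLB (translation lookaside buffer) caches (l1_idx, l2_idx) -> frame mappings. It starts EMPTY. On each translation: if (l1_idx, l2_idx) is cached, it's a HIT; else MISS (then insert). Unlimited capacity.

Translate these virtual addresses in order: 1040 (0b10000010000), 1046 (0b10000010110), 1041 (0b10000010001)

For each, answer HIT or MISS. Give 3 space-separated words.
vaddr=1040: (4,0) not in TLB -> MISS, insert
vaddr=1046: (4,0) in TLB -> HIT
vaddr=1041: (4,0) in TLB -> HIT

Answer: MISS HIT HIT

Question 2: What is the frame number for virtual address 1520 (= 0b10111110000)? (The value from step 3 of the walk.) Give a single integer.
Answer: 45

Derivation:
vaddr = 1520: l1_idx=5, l2_idx=7
L1[5] = 3; L2[3][7] = 45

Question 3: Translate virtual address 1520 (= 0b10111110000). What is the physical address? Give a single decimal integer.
Answer: 1456

Derivation:
vaddr = 1520 = 0b10111110000
Split: l1_idx=5, l2_idx=7, offset=16
L1[5] = 3
L2[3][7] = 45
paddr = 45 * 32 + 16 = 1456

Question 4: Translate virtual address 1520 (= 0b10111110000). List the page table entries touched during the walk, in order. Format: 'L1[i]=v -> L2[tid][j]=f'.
vaddr = 1520 = 0b10111110000
Split: l1_idx=5, l2_idx=7, offset=16

Answer: L1[5]=3 -> L2[3][7]=45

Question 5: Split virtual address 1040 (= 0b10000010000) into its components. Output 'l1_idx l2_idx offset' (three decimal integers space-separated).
vaddr = 1040 = 0b10000010000
  top 3 bits -> l1_idx = 4
  next 3 bits -> l2_idx = 0
  bottom 5 bits -> offset = 16

Answer: 4 0 16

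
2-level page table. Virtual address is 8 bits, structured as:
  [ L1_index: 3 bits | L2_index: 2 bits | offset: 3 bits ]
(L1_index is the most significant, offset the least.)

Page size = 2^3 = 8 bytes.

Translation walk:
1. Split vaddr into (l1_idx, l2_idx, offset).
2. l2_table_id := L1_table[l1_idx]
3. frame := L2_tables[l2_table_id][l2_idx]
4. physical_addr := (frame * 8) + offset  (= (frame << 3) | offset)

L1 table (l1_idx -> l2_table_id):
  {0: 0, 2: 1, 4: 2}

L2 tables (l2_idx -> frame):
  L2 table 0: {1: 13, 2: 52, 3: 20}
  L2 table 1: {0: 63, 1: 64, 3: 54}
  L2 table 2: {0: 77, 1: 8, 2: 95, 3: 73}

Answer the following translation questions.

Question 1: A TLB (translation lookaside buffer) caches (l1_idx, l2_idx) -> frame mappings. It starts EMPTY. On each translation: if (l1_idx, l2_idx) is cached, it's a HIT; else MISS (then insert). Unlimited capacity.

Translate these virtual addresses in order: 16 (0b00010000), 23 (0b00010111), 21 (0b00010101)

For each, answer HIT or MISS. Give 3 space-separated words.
vaddr=16: (0,2) not in TLB -> MISS, insert
vaddr=23: (0,2) in TLB -> HIT
vaddr=21: (0,2) in TLB -> HIT

Answer: MISS HIT HIT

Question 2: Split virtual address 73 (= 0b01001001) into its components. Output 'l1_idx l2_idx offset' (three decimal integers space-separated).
vaddr = 73 = 0b01001001
  top 3 bits -> l1_idx = 2
  next 2 bits -> l2_idx = 1
  bottom 3 bits -> offset = 1

Answer: 2 1 1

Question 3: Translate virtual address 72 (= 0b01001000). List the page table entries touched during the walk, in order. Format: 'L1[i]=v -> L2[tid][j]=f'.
vaddr = 72 = 0b01001000
Split: l1_idx=2, l2_idx=1, offset=0

Answer: L1[2]=1 -> L2[1][1]=64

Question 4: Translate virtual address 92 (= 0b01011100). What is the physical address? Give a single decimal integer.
Answer: 436

Derivation:
vaddr = 92 = 0b01011100
Split: l1_idx=2, l2_idx=3, offset=4
L1[2] = 1
L2[1][3] = 54
paddr = 54 * 8 + 4 = 436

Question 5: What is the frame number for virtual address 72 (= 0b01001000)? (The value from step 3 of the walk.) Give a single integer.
Answer: 64

Derivation:
vaddr = 72: l1_idx=2, l2_idx=1
L1[2] = 1; L2[1][1] = 64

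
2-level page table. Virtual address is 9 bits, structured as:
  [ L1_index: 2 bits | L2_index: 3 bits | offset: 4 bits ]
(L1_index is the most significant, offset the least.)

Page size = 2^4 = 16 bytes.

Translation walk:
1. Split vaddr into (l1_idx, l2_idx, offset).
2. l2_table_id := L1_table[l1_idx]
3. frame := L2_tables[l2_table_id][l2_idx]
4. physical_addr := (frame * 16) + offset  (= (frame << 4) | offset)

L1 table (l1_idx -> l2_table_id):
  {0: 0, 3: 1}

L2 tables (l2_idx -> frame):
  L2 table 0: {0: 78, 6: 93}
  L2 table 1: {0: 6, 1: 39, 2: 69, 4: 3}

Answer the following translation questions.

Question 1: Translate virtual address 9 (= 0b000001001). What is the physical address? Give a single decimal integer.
Answer: 1257

Derivation:
vaddr = 9 = 0b000001001
Split: l1_idx=0, l2_idx=0, offset=9
L1[0] = 0
L2[0][0] = 78
paddr = 78 * 16 + 9 = 1257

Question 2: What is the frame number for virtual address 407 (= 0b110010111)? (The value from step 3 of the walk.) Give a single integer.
Answer: 39

Derivation:
vaddr = 407: l1_idx=3, l2_idx=1
L1[3] = 1; L2[1][1] = 39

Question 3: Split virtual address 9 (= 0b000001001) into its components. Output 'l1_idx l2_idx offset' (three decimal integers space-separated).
Answer: 0 0 9

Derivation:
vaddr = 9 = 0b000001001
  top 2 bits -> l1_idx = 0
  next 3 bits -> l2_idx = 0
  bottom 4 bits -> offset = 9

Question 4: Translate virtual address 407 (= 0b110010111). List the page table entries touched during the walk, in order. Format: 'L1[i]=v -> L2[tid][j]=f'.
vaddr = 407 = 0b110010111
Split: l1_idx=3, l2_idx=1, offset=7

Answer: L1[3]=1 -> L2[1][1]=39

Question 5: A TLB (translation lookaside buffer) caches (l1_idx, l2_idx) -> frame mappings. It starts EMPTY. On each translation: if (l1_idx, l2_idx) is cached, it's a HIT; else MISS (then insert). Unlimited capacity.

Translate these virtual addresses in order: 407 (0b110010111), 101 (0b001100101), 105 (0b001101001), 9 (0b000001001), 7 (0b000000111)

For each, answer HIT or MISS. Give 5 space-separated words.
vaddr=407: (3,1) not in TLB -> MISS, insert
vaddr=101: (0,6) not in TLB -> MISS, insert
vaddr=105: (0,6) in TLB -> HIT
vaddr=9: (0,0) not in TLB -> MISS, insert
vaddr=7: (0,0) in TLB -> HIT

Answer: MISS MISS HIT MISS HIT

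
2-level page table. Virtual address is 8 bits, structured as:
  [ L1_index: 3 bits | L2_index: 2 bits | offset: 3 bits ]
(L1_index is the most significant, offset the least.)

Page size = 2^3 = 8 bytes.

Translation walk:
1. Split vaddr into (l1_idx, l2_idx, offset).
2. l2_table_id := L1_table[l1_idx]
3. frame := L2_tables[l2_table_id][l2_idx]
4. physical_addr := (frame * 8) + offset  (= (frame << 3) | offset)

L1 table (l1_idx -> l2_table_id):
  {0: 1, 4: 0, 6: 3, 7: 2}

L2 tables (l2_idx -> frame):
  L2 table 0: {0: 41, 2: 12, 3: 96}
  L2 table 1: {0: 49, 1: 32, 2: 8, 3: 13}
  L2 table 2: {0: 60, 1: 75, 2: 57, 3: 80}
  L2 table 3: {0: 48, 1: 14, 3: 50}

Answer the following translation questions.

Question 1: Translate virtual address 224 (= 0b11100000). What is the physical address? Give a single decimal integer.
Answer: 480

Derivation:
vaddr = 224 = 0b11100000
Split: l1_idx=7, l2_idx=0, offset=0
L1[7] = 2
L2[2][0] = 60
paddr = 60 * 8 + 0 = 480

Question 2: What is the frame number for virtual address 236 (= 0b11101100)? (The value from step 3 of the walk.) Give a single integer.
vaddr = 236: l1_idx=7, l2_idx=1
L1[7] = 2; L2[2][1] = 75

Answer: 75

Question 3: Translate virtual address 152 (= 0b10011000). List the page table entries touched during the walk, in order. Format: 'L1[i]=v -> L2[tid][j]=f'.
Answer: L1[4]=0 -> L2[0][3]=96

Derivation:
vaddr = 152 = 0b10011000
Split: l1_idx=4, l2_idx=3, offset=0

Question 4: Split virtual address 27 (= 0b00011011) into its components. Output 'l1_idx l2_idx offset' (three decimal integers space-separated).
vaddr = 27 = 0b00011011
  top 3 bits -> l1_idx = 0
  next 2 bits -> l2_idx = 3
  bottom 3 bits -> offset = 3

Answer: 0 3 3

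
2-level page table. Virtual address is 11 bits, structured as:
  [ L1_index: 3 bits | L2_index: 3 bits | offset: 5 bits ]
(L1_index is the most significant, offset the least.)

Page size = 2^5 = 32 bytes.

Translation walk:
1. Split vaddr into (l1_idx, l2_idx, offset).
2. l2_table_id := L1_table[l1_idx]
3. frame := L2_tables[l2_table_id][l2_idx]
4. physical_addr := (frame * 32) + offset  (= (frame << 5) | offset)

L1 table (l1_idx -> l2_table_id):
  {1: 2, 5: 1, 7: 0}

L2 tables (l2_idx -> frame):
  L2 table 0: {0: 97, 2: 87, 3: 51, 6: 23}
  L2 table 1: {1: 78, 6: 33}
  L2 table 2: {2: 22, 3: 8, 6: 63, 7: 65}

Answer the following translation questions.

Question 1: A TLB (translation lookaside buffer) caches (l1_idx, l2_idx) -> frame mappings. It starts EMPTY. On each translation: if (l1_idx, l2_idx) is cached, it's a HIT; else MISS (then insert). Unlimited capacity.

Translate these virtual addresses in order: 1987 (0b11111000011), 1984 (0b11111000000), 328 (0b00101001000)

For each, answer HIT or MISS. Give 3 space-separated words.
Answer: MISS HIT MISS

Derivation:
vaddr=1987: (7,6) not in TLB -> MISS, insert
vaddr=1984: (7,6) in TLB -> HIT
vaddr=328: (1,2) not in TLB -> MISS, insert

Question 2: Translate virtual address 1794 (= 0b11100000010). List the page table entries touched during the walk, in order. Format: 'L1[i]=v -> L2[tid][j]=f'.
vaddr = 1794 = 0b11100000010
Split: l1_idx=7, l2_idx=0, offset=2

Answer: L1[7]=0 -> L2[0][0]=97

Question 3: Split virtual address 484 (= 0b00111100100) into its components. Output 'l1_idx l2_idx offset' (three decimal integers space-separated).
vaddr = 484 = 0b00111100100
  top 3 bits -> l1_idx = 1
  next 3 bits -> l2_idx = 7
  bottom 5 bits -> offset = 4

Answer: 1 7 4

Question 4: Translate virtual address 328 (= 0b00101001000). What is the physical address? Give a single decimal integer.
vaddr = 328 = 0b00101001000
Split: l1_idx=1, l2_idx=2, offset=8
L1[1] = 2
L2[2][2] = 22
paddr = 22 * 32 + 8 = 712

Answer: 712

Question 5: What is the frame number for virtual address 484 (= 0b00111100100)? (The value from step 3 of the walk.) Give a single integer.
vaddr = 484: l1_idx=1, l2_idx=7
L1[1] = 2; L2[2][7] = 65

Answer: 65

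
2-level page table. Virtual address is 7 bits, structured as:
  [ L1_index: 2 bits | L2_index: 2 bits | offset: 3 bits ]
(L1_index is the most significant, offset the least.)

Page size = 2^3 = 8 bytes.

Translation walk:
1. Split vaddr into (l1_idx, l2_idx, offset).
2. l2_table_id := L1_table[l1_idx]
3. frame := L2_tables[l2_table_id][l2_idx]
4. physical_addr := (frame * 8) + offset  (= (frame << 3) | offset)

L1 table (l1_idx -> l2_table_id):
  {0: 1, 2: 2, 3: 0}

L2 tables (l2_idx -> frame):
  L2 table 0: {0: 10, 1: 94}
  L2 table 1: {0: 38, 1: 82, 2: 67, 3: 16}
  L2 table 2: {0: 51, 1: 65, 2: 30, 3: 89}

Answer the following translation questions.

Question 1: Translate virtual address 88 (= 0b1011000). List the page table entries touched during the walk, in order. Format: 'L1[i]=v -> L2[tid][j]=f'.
Answer: L1[2]=2 -> L2[2][3]=89

Derivation:
vaddr = 88 = 0b1011000
Split: l1_idx=2, l2_idx=3, offset=0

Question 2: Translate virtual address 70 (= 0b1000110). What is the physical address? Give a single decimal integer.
vaddr = 70 = 0b1000110
Split: l1_idx=2, l2_idx=0, offset=6
L1[2] = 2
L2[2][0] = 51
paddr = 51 * 8 + 6 = 414

Answer: 414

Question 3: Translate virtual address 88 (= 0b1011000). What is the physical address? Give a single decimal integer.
vaddr = 88 = 0b1011000
Split: l1_idx=2, l2_idx=3, offset=0
L1[2] = 2
L2[2][3] = 89
paddr = 89 * 8 + 0 = 712

Answer: 712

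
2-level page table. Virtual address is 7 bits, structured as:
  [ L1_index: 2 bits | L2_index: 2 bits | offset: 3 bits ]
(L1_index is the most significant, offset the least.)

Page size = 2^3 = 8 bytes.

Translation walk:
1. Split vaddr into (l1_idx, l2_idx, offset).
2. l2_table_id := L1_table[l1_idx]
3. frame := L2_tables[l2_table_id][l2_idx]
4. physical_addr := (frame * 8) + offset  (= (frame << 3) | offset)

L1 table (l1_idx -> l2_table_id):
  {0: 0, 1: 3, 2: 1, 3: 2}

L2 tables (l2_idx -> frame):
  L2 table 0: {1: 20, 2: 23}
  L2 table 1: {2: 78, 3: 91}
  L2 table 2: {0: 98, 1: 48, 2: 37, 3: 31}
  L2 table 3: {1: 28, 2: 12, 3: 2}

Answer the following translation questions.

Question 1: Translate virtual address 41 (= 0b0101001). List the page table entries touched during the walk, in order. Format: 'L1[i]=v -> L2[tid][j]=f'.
vaddr = 41 = 0b0101001
Split: l1_idx=1, l2_idx=1, offset=1

Answer: L1[1]=3 -> L2[3][1]=28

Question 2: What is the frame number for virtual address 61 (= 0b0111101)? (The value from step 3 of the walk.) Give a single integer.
Answer: 2

Derivation:
vaddr = 61: l1_idx=1, l2_idx=3
L1[1] = 3; L2[3][3] = 2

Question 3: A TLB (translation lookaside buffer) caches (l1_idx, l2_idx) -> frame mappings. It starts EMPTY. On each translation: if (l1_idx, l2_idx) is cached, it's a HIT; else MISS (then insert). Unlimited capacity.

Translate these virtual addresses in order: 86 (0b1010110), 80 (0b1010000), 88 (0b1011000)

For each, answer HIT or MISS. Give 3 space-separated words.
vaddr=86: (2,2) not in TLB -> MISS, insert
vaddr=80: (2,2) in TLB -> HIT
vaddr=88: (2,3) not in TLB -> MISS, insert

Answer: MISS HIT MISS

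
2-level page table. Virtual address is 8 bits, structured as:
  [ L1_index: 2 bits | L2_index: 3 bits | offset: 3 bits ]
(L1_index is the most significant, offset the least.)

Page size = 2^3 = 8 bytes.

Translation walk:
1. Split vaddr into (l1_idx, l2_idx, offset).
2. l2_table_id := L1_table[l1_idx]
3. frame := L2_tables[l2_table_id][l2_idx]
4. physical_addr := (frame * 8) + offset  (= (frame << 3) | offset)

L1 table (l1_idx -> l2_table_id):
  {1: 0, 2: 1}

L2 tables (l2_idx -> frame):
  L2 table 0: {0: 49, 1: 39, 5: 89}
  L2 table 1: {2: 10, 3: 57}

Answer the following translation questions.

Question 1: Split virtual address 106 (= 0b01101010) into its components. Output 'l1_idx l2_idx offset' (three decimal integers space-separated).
Answer: 1 5 2

Derivation:
vaddr = 106 = 0b01101010
  top 2 bits -> l1_idx = 1
  next 3 bits -> l2_idx = 5
  bottom 3 bits -> offset = 2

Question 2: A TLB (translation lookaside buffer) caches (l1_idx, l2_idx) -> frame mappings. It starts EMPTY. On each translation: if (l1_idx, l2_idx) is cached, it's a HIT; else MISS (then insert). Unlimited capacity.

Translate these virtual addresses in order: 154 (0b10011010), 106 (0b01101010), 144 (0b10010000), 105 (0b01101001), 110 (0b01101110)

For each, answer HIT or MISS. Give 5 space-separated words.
vaddr=154: (2,3) not in TLB -> MISS, insert
vaddr=106: (1,5) not in TLB -> MISS, insert
vaddr=144: (2,2) not in TLB -> MISS, insert
vaddr=105: (1,5) in TLB -> HIT
vaddr=110: (1,5) in TLB -> HIT

Answer: MISS MISS MISS HIT HIT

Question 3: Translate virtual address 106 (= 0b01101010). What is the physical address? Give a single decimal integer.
vaddr = 106 = 0b01101010
Split: l1_idx=1, l2_idx=5, offset=2
L1[1] = 0
L2[0][5] = 89
paddr = 89 * 8 + 2 = 714

Answer: 714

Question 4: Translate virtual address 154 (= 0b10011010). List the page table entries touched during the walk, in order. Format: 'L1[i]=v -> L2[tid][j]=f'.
Answer: L1[2]=1 -> L2[1][3]=57

Derivation:
vaddr = 154 = 0b10011010
Split: l1_idx=2, l2_idx=3, offset=2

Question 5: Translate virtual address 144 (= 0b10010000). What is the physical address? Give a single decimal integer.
Answer: 80

Derivation:
vaddr = 144 = 0b10010000
Split: l1_idx=2, l2_idx=2, offset=0
L1[2] = 1
L2[1][2] = 10
paddr = 10 * 8 + 0 = 80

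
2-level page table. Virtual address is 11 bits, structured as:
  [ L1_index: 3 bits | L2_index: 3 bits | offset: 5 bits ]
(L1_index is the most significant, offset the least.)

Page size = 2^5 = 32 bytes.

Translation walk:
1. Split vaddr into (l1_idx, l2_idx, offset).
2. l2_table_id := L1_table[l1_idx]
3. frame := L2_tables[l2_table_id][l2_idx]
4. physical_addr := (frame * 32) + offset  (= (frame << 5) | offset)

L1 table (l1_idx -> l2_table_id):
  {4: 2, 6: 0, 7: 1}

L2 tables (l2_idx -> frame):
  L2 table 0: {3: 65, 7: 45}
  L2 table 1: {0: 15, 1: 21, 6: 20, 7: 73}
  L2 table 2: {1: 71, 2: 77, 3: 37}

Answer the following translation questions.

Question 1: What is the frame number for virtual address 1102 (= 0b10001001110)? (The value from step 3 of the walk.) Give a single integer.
vaddr = 1102: l1_idx=4, l2_idx=2
L1[4] = 2; L2[2][2] = 77

Answer: 77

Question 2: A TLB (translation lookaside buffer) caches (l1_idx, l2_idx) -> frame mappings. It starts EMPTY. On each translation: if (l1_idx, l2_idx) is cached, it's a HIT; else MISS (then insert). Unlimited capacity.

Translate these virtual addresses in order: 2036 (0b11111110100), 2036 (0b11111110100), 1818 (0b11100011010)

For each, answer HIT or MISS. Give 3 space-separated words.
Answer: MISS HIT MISS

Derivation:
vaddr=2036: (7,7) not in TLB -> MISS, insert
vaddr=2036: (7,7) in TLB -> HIT
vaddr=1818: (7,0) not in TLB -> MISS, insert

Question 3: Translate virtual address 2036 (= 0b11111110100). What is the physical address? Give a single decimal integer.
vaddr = 2036 = 0b11111110100
Split: l1_idx=7, l2_idx=7, offset=20
L1[7] = 1
L2[1][7] = 73
paddr = 73 * 32 + 20 = 2356

Answer: 2356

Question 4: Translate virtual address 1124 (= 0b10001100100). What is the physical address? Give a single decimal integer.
vaddr = 1124 = 0b10001100100
Split: l1_idx=4, l2_idx=3, offset=4
L1[4] = 2
L2[2][3] = 37
paddr = 37 * 32 + 4 = 1188

Answer: 1188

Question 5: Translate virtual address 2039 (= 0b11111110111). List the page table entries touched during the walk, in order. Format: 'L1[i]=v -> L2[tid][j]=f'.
Answer: L1[7]=1 -> L2[1][7]=73

Derivation:
vaddr = 2039 = 0b11111110111
Split: l1_idx=7, l2_idx=7, offset=23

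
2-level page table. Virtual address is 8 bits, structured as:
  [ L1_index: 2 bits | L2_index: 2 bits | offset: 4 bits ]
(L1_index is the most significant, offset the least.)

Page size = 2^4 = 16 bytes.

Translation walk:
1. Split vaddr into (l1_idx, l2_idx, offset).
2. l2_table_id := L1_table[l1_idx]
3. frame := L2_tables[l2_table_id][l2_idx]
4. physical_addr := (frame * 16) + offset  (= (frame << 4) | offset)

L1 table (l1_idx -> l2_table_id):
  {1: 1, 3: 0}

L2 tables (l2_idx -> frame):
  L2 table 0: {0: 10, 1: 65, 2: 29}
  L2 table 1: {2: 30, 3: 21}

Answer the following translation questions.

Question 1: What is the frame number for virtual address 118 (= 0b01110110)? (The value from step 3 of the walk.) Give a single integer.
vaddr = 118: l1_idx=1, l2_idx=3
L1[1] = 1; L2[1][3] = 21

Answer: 21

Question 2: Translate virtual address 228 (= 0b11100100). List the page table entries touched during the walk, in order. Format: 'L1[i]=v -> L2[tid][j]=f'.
Answer: L1[3]=0 -> L2[0][2]=29

Derivation:
vaddr = 228 = 0b11100100
Split: l1_idx=3, l2_idx=2, offset=4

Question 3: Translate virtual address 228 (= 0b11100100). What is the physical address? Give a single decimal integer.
vaddr = 228 = 0b11100100
Split: l1_idx=3, l2_idx=2, offset=4
L1[3] = 0
L2[0][2] = 29
paddr = 29 * 16 + 4 = 468

Answer: 468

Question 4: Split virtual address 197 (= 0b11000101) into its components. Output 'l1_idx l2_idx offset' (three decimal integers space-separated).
Answer: 3 0 5

Derivation:
vaddr = 197 = 0b11000101
  top 2 bits -> l1_idx = 3
  next 2 bits -> l2_idx = 0
  bottom 4 bits -> offset = 5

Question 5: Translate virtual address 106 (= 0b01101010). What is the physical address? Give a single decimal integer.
Answer: 490

Derivation:
vaddr = 106 = 0b01101010
Split: l1_idx=1, l2_idx=2, offset=10
L1[1] = 1
L2[1][2] = 30
paddr = 30 * 16 + 10 = 490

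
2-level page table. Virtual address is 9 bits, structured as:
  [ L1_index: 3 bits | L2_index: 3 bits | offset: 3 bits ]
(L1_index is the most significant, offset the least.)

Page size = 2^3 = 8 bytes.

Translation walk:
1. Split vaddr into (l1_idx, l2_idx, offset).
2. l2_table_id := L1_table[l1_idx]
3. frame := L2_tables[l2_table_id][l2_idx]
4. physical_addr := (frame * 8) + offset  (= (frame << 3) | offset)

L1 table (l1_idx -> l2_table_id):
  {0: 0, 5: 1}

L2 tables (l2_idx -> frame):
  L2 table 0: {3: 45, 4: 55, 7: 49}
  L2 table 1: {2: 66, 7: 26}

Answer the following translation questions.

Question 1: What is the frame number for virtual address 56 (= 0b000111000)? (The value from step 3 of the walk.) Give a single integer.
vaddr = 56: l1_idx=0, l2_idx=7
L1[0] = 0; L2[0][7] = 49

Answer: 49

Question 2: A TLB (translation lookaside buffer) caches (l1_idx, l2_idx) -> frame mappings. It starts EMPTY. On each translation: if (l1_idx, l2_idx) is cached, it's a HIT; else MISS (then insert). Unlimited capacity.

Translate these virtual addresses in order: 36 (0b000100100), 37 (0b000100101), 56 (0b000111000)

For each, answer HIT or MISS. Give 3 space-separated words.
Answer: MISS HIT MISS

Derivation:
vaddr=36: (0,4) not in TLB -> MISS, insert
vaddr=37: (0,4) in TLB -> HIT
vaddr=56: (0,7) not in TLB -> MISS, insert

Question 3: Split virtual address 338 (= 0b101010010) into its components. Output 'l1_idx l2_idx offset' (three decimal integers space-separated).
Answer: 5 2 2

Derivation:
vaddr = 338 = 0b101010010
  top 3 bits -> l1_idx = 5
  next 3 bits -> l2_idx = 2
  bottom 3 bits -> offset = 2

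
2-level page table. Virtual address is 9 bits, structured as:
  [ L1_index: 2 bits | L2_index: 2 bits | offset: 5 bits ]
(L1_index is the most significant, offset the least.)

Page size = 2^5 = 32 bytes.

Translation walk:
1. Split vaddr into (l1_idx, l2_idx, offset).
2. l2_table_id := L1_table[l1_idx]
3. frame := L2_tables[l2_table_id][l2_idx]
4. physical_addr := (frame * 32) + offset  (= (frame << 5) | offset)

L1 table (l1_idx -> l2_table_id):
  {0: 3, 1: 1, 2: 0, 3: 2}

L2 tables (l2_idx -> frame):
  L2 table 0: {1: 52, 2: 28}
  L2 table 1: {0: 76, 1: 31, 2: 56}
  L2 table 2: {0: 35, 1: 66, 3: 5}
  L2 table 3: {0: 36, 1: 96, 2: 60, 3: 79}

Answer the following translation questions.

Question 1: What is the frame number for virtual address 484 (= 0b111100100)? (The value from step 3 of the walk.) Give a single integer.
vaddr = 484: l1_idx=3, l2_idx=3
L1[3] = 2; L2[2][3] = 5

Answer: 5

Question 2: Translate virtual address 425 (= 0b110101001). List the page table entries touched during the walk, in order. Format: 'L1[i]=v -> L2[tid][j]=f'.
Answer: L1[3]=2 -> L2[2][1]=66

Derivation:
vaddr = 425 = 0b110101001
Split: l1_idx=3, l2_idx=1, offset=9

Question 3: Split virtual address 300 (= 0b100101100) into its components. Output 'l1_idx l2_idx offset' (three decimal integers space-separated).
Answer: 2 1 12

Derivation:
vaddr = 300 = 0b100101100
  top 2 bits -> l1_idx = 2
  next 2 bits -> l2_idx = 1
  bottom 5 bits -> offset = 12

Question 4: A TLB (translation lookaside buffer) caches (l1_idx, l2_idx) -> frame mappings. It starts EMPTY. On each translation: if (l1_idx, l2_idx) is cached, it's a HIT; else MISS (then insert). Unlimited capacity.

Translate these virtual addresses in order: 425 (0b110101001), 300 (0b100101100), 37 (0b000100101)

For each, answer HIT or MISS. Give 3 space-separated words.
vaddr=425: (3,1) not in TLB -> MISS, insert
vaddr=300: (2,1) not in TLB -> MISS, insert
vaddr=37: (0,1) not in TLB -> MISS, insert

Answer: MISS MISS MISS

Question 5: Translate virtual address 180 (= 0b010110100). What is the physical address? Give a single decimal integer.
vaddr = 180 = 0b010110100
Split: l1_idx=1, l2_idx=1, offset=20
L1[1] = 1
L2[1][1] = 31
paddr = 31 * 32 + 20 = 1012

Answer: 1012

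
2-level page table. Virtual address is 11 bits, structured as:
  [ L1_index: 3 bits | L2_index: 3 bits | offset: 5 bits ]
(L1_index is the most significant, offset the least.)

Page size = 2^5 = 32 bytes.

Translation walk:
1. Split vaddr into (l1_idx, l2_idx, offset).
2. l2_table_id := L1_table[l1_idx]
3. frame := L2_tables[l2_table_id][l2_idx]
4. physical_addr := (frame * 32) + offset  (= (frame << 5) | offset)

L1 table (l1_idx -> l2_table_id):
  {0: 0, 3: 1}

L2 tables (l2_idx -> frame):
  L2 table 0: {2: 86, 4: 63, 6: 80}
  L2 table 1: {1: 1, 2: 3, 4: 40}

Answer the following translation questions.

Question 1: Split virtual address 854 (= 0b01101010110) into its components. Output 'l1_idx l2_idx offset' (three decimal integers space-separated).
Answer: 3 2 22

Derivation:
vaddr = 854 = 0b01101010110
  top 3 bits -> l1_idx = 3
  next 3 bits -> l2_idx = 2
  bottom 5 bits -> offset = 22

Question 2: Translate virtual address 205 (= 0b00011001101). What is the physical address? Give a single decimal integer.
vaddr = 205 = 0b00011001101
Split: l1_idx=0, l2_idx=6, offset=13
L1[0] = 0
L2[0][6] = 80
paddr = 80 * 32 + 13 = 2573

Answer: 2573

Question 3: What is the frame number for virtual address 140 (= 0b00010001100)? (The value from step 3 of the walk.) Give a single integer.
Answer: 63

Derivation:
vaddr = 140: l1_idx=0, l2_idx=4
L1[0] = 0; L2[0][4] = 63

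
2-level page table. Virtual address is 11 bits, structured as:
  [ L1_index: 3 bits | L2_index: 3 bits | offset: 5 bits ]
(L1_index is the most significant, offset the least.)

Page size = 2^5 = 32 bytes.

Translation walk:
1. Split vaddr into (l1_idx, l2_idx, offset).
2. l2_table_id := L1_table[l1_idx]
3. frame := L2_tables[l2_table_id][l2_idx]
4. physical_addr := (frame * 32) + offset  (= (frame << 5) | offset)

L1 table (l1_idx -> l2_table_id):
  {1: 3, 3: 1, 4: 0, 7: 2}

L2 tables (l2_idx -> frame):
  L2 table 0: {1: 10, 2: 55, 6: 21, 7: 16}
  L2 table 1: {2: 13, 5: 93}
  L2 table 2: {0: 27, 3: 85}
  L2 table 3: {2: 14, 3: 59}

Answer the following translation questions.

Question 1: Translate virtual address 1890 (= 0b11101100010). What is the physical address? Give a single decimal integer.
vaddr = 1890 = 0b11101100010
Split: l1_idx=7, l2_idx=3, offset=2
L1[7] = 2
L2[2][3] = 85
paddr = 85 * 32 + 2 = 2722

Answer: 2722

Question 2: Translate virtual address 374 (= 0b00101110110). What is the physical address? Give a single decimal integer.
Answer: 1910

Derivation:
vaddr = 374 = 0b00101110110
Split: l1_idx=1, l2_idx=3, offset=22
L1[1] = 3
L2[3][3] = 59
paddr = 59 * 32 + 22 = 1910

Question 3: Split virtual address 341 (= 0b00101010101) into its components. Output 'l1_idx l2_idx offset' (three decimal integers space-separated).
Answer: 1 2 21

Derivation:
vaddr = 341 = 0b00101010101
  top 3 bits -> l1_idx = 1
  next 3 bits -> l2_idx = 2
  bottom 5 bits -> offset = 21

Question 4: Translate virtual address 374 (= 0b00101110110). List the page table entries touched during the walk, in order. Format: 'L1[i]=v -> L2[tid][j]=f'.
Answer: L1[1]=3 -> L2[3][3]=59

Derivation:
vaddr = 374 = 0b00101110110
Split: l1_idx=1, l2_idx=3, offset=22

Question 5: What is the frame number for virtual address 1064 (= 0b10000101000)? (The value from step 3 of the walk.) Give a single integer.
vaddr = 1064: l1_idx=4, l2_idx=1
L1[4] = 0; L2[0][1] = 10

Answer: 10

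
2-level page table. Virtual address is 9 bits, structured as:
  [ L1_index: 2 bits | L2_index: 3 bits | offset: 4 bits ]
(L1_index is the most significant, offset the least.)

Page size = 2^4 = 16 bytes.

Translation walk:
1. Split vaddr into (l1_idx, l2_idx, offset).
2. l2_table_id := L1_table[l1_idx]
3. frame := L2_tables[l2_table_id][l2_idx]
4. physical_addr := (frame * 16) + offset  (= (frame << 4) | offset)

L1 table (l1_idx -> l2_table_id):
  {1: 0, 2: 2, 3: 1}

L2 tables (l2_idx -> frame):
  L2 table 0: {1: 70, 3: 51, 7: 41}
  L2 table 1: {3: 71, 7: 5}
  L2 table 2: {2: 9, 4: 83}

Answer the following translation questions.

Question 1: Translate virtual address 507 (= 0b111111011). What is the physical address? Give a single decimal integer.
vaddr = 507 = 0b111111011
Split: l1_idx=3, l2_idx=7, offset=11
L1[3] = 1
L2[1][7] = 5
paddr = 5 * 16 + 11 = 91

Answer: 91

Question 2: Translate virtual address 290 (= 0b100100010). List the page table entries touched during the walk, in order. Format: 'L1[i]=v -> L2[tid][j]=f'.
Answer: L1[2]=2 -> L2[2][2]=9

Derivation:
vaddr = 290 = 0b100100010
Split: l1_idx=2, l2_idx=2, offset=2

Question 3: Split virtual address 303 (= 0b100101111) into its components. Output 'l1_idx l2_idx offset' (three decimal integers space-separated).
Answer: 2 2 15

Derivation:
vaddr = 303 = 0b100101111
  top 2 bits -> l1_idx = 2
  next 3 bits -> l2_idx = 2
  bottom 4 bits -> offset = 15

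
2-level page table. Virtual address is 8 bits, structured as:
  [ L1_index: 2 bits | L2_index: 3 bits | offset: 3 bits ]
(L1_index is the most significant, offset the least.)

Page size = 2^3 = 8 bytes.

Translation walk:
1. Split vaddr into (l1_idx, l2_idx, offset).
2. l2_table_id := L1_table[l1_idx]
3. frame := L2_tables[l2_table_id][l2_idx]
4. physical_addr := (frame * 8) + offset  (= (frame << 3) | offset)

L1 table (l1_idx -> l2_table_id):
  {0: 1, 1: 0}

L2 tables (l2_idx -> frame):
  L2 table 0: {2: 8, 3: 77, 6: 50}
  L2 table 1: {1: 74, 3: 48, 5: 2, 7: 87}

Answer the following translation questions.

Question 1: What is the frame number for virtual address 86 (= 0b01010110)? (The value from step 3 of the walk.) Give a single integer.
vaddr = 86: l1_idx=1, l2_idx=2
L1[1] = 0; L2[0][2] = 8

Answer: 8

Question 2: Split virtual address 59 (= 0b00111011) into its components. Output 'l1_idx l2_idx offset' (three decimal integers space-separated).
vaddr = 59 = 0b00111011
  top 2 bits -> l1_idx = 0
  next 3 bits -> l2_idx = 7
  bottom 3 bits -> offset = 3

Answer: 0 7 3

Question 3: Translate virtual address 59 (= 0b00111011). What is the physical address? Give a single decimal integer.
Answer: 699

Derivation:
vaddr = 59 = 0b00111011
Split: l1_idx=0, l2_idx=7, offset=3
L1[0] = 1
L2[1][7] = 87
paddr = 87 * 8 + 3 = 699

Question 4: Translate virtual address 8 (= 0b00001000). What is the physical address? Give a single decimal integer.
vaddr = 8 = 0b00001000
Split: l1_idx=0, l2_idx=1, offset=0
L1[0] = 1
L2[1][1] = 74
paddr = 74 * 8 + 0 = 592

Answer: 592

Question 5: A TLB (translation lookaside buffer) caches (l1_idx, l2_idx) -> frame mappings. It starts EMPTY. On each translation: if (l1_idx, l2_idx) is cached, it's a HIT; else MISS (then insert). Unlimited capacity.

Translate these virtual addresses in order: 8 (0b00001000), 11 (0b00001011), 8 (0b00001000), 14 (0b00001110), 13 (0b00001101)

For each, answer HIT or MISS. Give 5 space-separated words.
Answer: MISS HIT HIT HIT HIT

Derivation:
vaddr=8: (0,1) not in TLB -> MISS, insert
vaddr=11: (0,1) in TLB -> HIT
vaddr=8: (0,1) in TLB -> HIT
vaddr=14: (0,1) in TLB -> HIT
vaddr=13: (0,1) in TLB -> HIT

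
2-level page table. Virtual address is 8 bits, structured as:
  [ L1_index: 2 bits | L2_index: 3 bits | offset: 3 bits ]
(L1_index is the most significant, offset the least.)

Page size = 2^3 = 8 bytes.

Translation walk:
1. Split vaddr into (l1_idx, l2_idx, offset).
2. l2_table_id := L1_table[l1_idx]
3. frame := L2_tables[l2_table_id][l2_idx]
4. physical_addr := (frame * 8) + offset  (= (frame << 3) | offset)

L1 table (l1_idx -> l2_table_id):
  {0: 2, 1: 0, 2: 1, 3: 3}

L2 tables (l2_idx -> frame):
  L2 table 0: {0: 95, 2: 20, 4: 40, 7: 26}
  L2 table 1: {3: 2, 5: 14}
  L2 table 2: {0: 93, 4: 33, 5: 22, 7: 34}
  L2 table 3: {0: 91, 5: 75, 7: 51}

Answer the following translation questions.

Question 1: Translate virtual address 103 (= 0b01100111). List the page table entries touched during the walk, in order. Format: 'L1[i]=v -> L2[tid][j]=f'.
Answer: L1[1]=0 -> L2[0][4]=40

Derivation:
vaddr = 103 = 0b01100111
Split: l1_idx=1, l2_idx=4, offset=7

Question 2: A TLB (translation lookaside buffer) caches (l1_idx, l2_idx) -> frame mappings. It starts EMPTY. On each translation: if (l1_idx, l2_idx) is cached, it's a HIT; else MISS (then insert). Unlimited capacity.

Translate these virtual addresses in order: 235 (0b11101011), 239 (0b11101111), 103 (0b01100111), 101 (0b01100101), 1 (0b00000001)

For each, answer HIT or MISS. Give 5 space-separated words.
Answer: MISS HIT MISS HIT MISS

Derivation:
vaddr=235: (3,5) not in TLB -> MISS, insert
vaddr=239: (3,5) in TLB -> HIT
vaddr=103: (1,4) not in TLB -> MISS, insert
vaddr=101: (1,4) in TLB -> HIT
vaddr=1: (0,0) not in TLB -> MISS, insert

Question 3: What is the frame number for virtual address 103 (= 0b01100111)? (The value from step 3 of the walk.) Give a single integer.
vaddr = 103: l1_idx=1, l2_idx=4
L1[1] = 0; L2[0][4] = 40

Answer: 40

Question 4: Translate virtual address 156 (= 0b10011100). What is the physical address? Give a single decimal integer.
vaddr = 156 = 0b10011100
Split: l1_idx=2, l2_idx=3, offset=4
L1[2] = 1
L2[1][3] = 2
paddr = 2 * 8 + 4 = 20

Answer: 20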